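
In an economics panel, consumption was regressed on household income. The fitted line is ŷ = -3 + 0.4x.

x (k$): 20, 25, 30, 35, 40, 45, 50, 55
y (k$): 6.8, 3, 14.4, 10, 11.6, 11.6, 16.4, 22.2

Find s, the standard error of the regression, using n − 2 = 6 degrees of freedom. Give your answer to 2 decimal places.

x=20: ŷ = -3 + 0.4·20 = 5; r = 6.8 − 5 = 1.8
x=25: ŷ = -3 + 0.4·25 = 7; r = 3 − 7 = -4
x=30: ŷ = -3 + 0.4·30 = 9; r = 14.4 − 9 = 5.4
x=35: ŷ = -3 + 0.4·35 = 11; r = 10 − 11 = -1
x=40: ŷ = -3 + 0.4·40 = 13; r = 11.6 − 13 = -1.4
x=45: ŷ = -3 + 0.4·45 = 15; r = 11.6 − 15 = -3.4
x=50: ŷ = -3 + 0.4·50 = 17; r = 16.4 − 17 = -0.6
x=55: ŷ = -3 + 0.4·55 = 19; r = 22.2 − 19 = 3.2
SSE = 3.24 + 16 + 29.16 + 1 + 1.96 + 11.56 + 0.36 + 10.24 = 73.52
s = √(73.52/6) = √12.2533 ≈ 3.50

s = 3.50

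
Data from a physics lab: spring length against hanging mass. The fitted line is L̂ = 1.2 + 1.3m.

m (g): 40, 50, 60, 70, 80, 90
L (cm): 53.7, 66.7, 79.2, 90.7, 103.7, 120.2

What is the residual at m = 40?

e = 0.5

L̂ = 1.2 + 1.3·40 = 53.2
e = 53.7 − 53.2 = 0.5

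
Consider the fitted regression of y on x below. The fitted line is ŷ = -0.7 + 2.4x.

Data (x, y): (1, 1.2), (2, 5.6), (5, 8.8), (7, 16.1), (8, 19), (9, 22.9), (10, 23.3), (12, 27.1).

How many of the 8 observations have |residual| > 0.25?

6

x=1: ŷ = -0.7 + 2.4·1 = 1.7; r = 1.2 − 1.7 = -0.5
x=2: ŷ = -0.7 + 2.4·2 = 4.1; r = 5.6 − 4.1 = 1.5
x=5: ŷ = -0.7 + 2.4·5 = 11.3; r = 8.8 − 11.3 = -2.5
x=7: ŷ = -0.7 + 2.4·7 = 16.1; r = 16.1 − 16.1 = 0
x=8: ŷ = -0.7 + 2.4·8 = 18.5; r = 19 − 18.5 = 0.5
x=9: ŷ = -0.7 + 2.4·9 = 20.9; r = 22.9 − 20.9 = 2
x=10: ŷ = -0.7 + 2.4·10 = 23.3; r = 23.3 − 23.3 = 0
x=12: ŷ = -0.7 + 2.4·12 = 28.1; r = 27.1 − 28.1 = -1
|r| > 0.25: x=1 (|r|=0.5), x=2 (|r|=1.5), x=5 (|r|=2.5), x=8 (|r|=0.5), x=9 (|r|=2), x=12 (|r|=1) → 6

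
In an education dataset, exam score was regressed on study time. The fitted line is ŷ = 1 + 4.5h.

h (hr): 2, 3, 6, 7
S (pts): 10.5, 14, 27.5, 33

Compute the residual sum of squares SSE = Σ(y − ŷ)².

h=2: ŷ = 1 + 4.5·2 = 10; e = 10.5 − 10 = 0.5
h=3: ŷ = 1 + 4.5·3 = 14.5; e = 14 − 14.5 = -0.5
h=6: ŷ = 1 + 4.5·6 = 28; e = 27.5 − 28 = -0.5
h=7: ŷ = 1 + 4.5·7 = 32.5; e = 33 − 32.5 = 0.5
SSE = 0.25 + 0.25 + 0.25 + 0.25 = 1

SSE = 1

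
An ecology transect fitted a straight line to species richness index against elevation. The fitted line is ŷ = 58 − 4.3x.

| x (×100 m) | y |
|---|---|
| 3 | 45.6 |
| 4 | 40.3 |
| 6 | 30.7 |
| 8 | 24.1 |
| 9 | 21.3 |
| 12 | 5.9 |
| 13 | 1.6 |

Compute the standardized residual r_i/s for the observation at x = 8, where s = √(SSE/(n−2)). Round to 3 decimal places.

x=3: ŷ = 58 − 4.3·3 = 45.1; r = 45.6 − 45.1 = 0.5
x=4: ŷ = 58 − 4.3·4 = 40.8; r = 40.3 − 40.8 = -0.5
x=6: ŷ = 58 − 4.3·6 = 32.2; r = 30.7 − 32.2 = -1.5
x=8: ŷ = 58 − 4.3·8 = 23.6; r = 24.1 − 23.6 = 0.5
x=9: ŷ = 58 − 4.3·9 = 19.3; r = 21.3 − 19.3 = 2
x=12: ŷ = 58 − 4.3·12 = 6.4; r = 5.9 − 6.4 = -0.5
x=13: ŷ = 58 − 4.3·13 = 2.1; r = 1.6 − 2.1 = -0.5
SSE = 0.25 + 0.25 + 2.25 + 0.25 + 4 + 0.25 + 0.25 = 7.5
s = √(7.5/5) = 1.22474
r/s = 0.5 / 1.22474 = 0.408

0.408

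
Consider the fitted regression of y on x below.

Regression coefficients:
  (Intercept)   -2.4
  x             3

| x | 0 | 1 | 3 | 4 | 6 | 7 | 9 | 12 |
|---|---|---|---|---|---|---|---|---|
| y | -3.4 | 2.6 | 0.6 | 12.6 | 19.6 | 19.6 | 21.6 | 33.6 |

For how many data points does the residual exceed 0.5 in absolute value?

x=0: ŷ = -2.4 + 3·0 = -2.4; e = -3.4 − (-2.4) = -1
x=1: ŷ = -2.4 + 3·1 = 0.6; e = 2.6 − 0.6 = 2
x=3: ŷ = -2.4 + 3·3 = 6.6; e = 0.6 − 6.6 = -6
x=4: ŷ = -2.4 + 3·4 = 9.6; e = 12.6 − 9.6 = 3
x=6: ŷ = -2.4 + 3·6 = 15.6; e = 19.6 − 15.6 = 4
x=7: ŷ = -2.4 + 3·7 = 18.6; e = 19.6 − 18.6 = 1
x=9: ŷ = -2.4 + 3·9 = 24.6; e = 21.6 − 24.6 = -3
x=12: ŷ = -2.4 + 3·12 = 33.6; e = 33.6 − 33.6 = 0
|e| > 0.5: x=0 (|e|=1), x=1 (|e|=2), x=3 (|e|=6), x=4 (|e|=3), x=6 (|e|=4), x=7 (|e|=1), x=9 (|e|=3) → 7

7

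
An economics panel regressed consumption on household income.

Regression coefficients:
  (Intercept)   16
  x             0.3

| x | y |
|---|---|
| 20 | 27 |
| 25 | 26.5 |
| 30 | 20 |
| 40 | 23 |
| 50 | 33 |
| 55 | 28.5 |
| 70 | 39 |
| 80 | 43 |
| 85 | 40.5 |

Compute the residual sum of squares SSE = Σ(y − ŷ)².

SSE = 118

x=20: ŷ = 16 + 0.3·20 = 22; r = 27 − 22 = 5
x=25: ŷ = 16 + 0.3·25 = 23.5; r = 26.5 − 23.5 = 3
x=30: ŷ = 16 + 0.3·30 = 25; r = 20 − 25 = -5
x=40: ŷ = 16 + 0.3·40 = 28; r = 23 − 28 = -5
x=50: ŷ = 16 + 0.3·50 = 31; r = 33 − 31 = 2
x=55: ŷ = 16 + 0.3·55 = 32.5; r = 28.5 − 32.5 = -4
x=70: ŷ = 16 + 0.3·70 = 37; r = 39 − 37 = 2
x=80: ŷ = 16 + 0.3·80 = 40; r = 43 − 40 = 3
x=85: ŷ = 16 + 0.3·85 = 41.5; r = 40.5 − 41.5 = -1
SSE = 25 + 9 + 25 + 25 + 4 + 16 + 4 + 9 + 1 = 118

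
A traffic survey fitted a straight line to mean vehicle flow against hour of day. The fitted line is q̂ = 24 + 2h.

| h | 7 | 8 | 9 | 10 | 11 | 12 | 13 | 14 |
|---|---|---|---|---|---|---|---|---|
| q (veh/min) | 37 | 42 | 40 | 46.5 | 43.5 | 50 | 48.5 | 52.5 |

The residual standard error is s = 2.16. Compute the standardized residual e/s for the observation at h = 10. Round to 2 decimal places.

q̂ = 24 + 2·10 = 44
e = 46.5 − 44 = 2.5
e/s = 2.5 / 2.16 = 1.16

1.16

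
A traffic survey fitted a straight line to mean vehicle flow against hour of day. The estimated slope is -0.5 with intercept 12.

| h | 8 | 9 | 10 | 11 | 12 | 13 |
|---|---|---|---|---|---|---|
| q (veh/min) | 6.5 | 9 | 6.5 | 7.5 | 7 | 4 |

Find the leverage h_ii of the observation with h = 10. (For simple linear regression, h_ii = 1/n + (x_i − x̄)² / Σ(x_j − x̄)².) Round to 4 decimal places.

h = 0.1810

h̄ = (8 + 9 + 10 + 11 + 12 + 13)/6 = 10.5
Σ(h − h̄)² = 6.25 + 2.25 + 0.25 + 0.25 + 2.25 + 6.25 = 17.5
h = 1/6 + (-0.5)²/17.5 = 0.166667 + 0.0142857 = 0.1810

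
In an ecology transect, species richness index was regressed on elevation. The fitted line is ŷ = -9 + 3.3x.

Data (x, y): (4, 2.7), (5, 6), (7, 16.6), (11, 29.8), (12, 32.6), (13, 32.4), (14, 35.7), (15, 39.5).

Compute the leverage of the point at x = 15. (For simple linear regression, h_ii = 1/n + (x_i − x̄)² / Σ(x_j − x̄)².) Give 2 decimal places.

h = 0.32

x̄ = (4 + 5 + 7 + 11 + 12 + 13 + 14 + 15)/8 = 10.125
Σ(x − x̄)² = 37.5156 + 26.2656 + 9.76562 + 0.765625 + 3.51562 + 8.26562 + 15.0156 + 23.7656 = 124.875
h = 1/8 + (4.875)²/124.875 = 0.125 + 0.190315 = 0.32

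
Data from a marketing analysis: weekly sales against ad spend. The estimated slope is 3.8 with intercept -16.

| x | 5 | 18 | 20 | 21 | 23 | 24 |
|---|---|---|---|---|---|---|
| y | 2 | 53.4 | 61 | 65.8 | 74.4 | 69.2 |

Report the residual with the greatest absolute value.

r = -6

x=5: ŷ = -16 + 3.8·5 = 3; r = 2 − 3 = -1
x=18: ŷ = -16 + 3.8·18 = 52.4; r = 53.4 − 52.4 = 1
x=20: ŷ = -16 + 3.8·20 = 60; r = 61 − 60 = 1
x=21: ŷ = -16 + 3.8·21 = 63.8; r = 65.8 − 63.8 = 2
x=23: ŷ = -16 + 3.8·23 = 71.4; r = 74.4 − 71.4 = 3
x=24: ŷ = -16 + 3.8·24 = 75.2; r = 69.2 − 75.2 = -6
Largest |r| is 6 at x = 24, residual -6.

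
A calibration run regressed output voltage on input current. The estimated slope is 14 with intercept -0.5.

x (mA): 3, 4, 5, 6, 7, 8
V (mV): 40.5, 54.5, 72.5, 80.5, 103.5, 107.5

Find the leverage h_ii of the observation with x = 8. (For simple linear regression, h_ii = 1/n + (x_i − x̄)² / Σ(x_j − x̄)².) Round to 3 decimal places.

x̄ = (3 + 4 + 5 + 6 + 7 + 8)/6 = 5.5
Σ(x − x̄)² = 6.25 + 2.25 + 0.25 + 0.25 + 2.25 + 6.25 = 17.5
h = 1/6 + (2.5)²/17.5 = 0.166667 + 0.357143 = 0.524

h = 0.524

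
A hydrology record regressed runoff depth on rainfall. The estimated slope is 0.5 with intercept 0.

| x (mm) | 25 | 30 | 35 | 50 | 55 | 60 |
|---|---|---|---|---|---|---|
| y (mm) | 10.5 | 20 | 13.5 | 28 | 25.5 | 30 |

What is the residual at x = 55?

r = -2

ŷ = 0.5·55 = 27.5
r = 25.5 − 27.5 = -2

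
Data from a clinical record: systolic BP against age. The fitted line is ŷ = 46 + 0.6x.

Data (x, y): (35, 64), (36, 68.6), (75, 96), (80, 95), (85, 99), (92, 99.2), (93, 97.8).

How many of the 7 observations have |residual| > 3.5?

2

x=35: ŷ = 46 + 0.6·35 = 67; r = 64 − 67 = -3
x=36: ŷ = 46 + 0.6·36 = 67.6; r = 68.6 − 67.6 = 1
x=75: ŷ = 46 + 0.6·75 = 91; r = 96 − 91 = 5
x=80: ŷ = 46 + 0.6·80 = 94; r = 95 − 94 = 1
x=85: ŷ = 46 + 0.6·85 = 97; r = 99 − 97 = 2
x=92: ŷ = 46 + 0.6·92 = 101.2; r = 99.2 − 101.2 = -2
x=93: ŷ = 46 + 0.6·93 = 101.8; r = 97.8 − 101.8 = -4
|r| > 3.5: x=75 (|r|=5), x=93 (|r|=4) → 2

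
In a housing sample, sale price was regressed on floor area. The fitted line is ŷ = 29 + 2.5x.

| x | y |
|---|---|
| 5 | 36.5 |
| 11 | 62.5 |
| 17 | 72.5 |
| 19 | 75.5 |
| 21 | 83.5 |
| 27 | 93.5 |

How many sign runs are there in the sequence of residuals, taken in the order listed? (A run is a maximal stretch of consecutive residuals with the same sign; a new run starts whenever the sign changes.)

x=5: ŷ = 29 + 2.5·5 = 41.5; r = 36.5 − 41.5 = -5
x=11: ŷ = 29 + 2.5·11 = 56.5; r = 62.5 − 56.5 = 6
x=17: ŷ = 29 + 2.5·17 = 71.5; r = 72.5 − 71.5 = 1
x=19: ŷ = 29 + 2.5·19 = 76.5; r = 75.5 − 76.5 = -1
x=21: ŷ = 29 + 2.5·21 = 81.5; r = 83.5 − 81.5 = 2
x=27: ŷ = 29 + 2.5·27 = 96.5; r = 93.5 − 96.5 = -3
Signs: − + + − + −
Runs: −×1, +×2, −×1, +×1, −×1 → 5

5 runs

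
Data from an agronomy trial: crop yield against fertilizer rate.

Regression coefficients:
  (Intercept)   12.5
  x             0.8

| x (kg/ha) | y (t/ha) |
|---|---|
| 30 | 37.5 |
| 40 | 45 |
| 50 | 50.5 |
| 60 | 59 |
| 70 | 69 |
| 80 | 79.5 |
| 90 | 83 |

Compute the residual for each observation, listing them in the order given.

1, 0.5, -2, -1.5, 0.5, 3, -1.5

x=30: ŷ = 12.5 + 0.8·30 = 36.5; r = 37.5 − 36.5 = 1
x=40: ŷ = 12.5 + 0.8·40 = 44.5; r = 45 − 44.5 = 0.5
x=50: ŷ = 12.5 + 0.8·50 = 52.5; r = 50.5 − 52.5 = -2
x=60: ŷ = 12.5 + 0.8·60 = 60.5; r = 59 − 60.5 = -1.5
x=70: ŷ = 12.5 + 0.8·70 = 68.5; r = 69 − 68.5 = 0.5
x=80: ŷ = 12.5 + 0.8·80 = 76.5; r = 79.5 − 76.5 = 3
x=90: ŷ = 12.5 + 0.8·90 = 84.5; r = 83 − 84.5 = -1.5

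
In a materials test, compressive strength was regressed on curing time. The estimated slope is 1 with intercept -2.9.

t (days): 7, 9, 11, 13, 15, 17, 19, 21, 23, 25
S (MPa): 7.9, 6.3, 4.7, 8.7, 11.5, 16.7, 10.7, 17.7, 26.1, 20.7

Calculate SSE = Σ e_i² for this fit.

t=7: Ŝ = -2.9 + 7 = 4.1; e = 7.9 − 4.1 = 3.8
t=9: Ŝ = -2.9 + 9 = 6.1; e = 6.3 − 6.1 = 0.2
t=11: Ŝ = -2.9 + 11 = 8.1; e = 4.7 − 8.1 = -3.4
t=13: Ŝ = -2.9 + 13 = 10.1; e = 8.7 − 10.1 = -1.4
t=15: Ŝ = -2.9 + 15 = 12.1; e = 11.5 − 12.1 = -0.6
t=17: Ŝ = -2.9 + 17 = 14.1; e = 16.7 − 14.1 = 2.6
t=19: Ŝ = -2.9 + 19 = 16.1; e = 10.7 − 16.1 = -5.4
t=21: Ŝ = -2.9 + 21 = 18.1; e = 17.7 − 18.1 = -0.4
t=23: Ŝ = -2.9 + 23 = 20.1; e = 26.1 − 20.1 = 6
t=25: Ŝ = -2.9 + 25 = 22.1; e = 20.7 − 22.1 = -1.4
SSE = 14.44 + 0.04 + 11.56 + 1.96 + 0.36 + 6.76 + 29.16 + 0.16 + 36 + 1.96 = 102.4

SSE = 102.4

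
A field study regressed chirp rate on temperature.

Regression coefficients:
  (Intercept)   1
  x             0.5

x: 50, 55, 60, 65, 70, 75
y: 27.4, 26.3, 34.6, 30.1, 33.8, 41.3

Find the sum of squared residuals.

x=50: ŷ = 1 + 0.5·50 = 26; r = 27.4 − 26 = 1.4
x=55: ŷ = 1 + 0.5·55 = 28.5; r = 26.3 − 28.5 = -2.2
x=60: ŷ = 1 + 0.5·60 = 31; r = 34.6 − 31 = 3.6
x=65: ŷ = 1 + 0.5·65 = 33.5; r = 30.1 − 33.5 = -3.4
x=70: ŷ = 1 + 0.5·70 = 36; r = 33.8 − 36 = -2.2
x=75: ŷ = 1 + 0.5·75 = 38.5; r = 41.3 − 38.5 = 2.8
SSE = 1.96 + 4.84 + 12.96 + 11.56 + 4.84 + 7.84 = 44

SSE = 44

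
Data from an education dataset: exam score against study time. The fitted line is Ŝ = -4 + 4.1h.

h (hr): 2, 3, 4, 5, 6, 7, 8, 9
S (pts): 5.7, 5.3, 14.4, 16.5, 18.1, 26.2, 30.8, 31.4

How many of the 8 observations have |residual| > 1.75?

h=2: Ŝ = -4 + 4.1·2 = 4.2; r = 5.7 − 4.2 = 1.5
h=3: Ŝ = -4 + 4.1·3 = 8.3; r = 5.3 − 8.3 = -3
h=4: Ŝ = -4 + 4.1·4 = 12.4; r = 14.4 − 12.4 = 2
h=5: Ŝ = -4 + 4.1·5 = 16.5; r = 16.5 − 16.5 = 0
h=6: Ŝ = -4 + 4.1·6 = 20.6; r = 18.1 − 20.6 = -2.5
h=7: Ŝ = -4 + 4.1·7 = 24.7; r = 26.2 − 24.7 = 1.5
h=8: Ŝ = -4 + 4.1·8 = 28.8; r = 30.8 − 28.8 = 2
h=9: Ŝ = -4 + 4.1·9 = 32.9; r = 31.4 − 32.9 = -1.5
|r| > 1.75: h=3 (|r|=3), h=4 (|r|=2), h=6 (|r|=2.5), h=8 (|r|=2) → 4

4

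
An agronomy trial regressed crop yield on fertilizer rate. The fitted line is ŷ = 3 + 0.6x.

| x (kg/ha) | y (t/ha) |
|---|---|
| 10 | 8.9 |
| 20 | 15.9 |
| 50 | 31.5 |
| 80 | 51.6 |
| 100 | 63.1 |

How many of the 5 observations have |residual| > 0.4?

3

x=10: ŷ = 3 + 0.6·10 = 9; r = 8.9 − 9 = -0.1
x=20: ŷ = 3 + 0.6·20 = 15; r = 15.9 − 15 = 0.9
x=50: ŷ = 3 + 0.6·50 = 33; r = 31.5 − 33 = -1.5
x=80: ŷ = 3 + 0.6·80 = 51; r = 51.6 − 51 = 0.6
x=100: ŷ = 3 + 0.6·100 = 63; r = 63.1 − 63 = 0.1
|r| > 0.4: x=20 (|r|=0.9), x=50 (|r|=1.5), x=80 (|r|=0.6) → 3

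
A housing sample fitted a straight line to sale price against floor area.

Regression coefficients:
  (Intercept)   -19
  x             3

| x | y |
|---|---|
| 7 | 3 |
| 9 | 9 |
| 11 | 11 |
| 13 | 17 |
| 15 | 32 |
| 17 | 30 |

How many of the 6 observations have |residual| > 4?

x=7: ŷ = -19 + 3·7 = 2; e = 3 − 2 = 1
x=9: ŷ = -19 + 3·9 = 8; e = 9 − 8 = 1
x=11: ŷ = -19 + 3·11 = 14; e = 11 − 14 = -3
x=13: ŷ = -19 + 3·13 = 20; e = 17 − 20 = -3
x=15: ŷ = -19 + 3·15 = 26; e = 32 − 26 = 6
x=17: ŷ = -19 + 3·17 = 32; e = 30 − 32 = -2
|e| > 4: x=15 (|e|=6) → 1

1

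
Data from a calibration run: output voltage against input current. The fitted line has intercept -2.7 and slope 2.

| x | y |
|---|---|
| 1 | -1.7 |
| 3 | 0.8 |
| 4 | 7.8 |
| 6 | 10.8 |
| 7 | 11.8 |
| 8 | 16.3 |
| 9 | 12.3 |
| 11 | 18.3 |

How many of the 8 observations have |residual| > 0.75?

7

x=1: ŷ = -2.7 + 2·1 = -0.7; r = -1.7 − (-0.7) = -1
x=3: ŷ = -2.7 + 2·3 = 3.3; r = 0.8 − 3.3 = -2.5
x=4: ŷ = -2.7 + 2·4 = 5.3; r = 7.8 − 5.3 = 2.5
x=6: ŷ = -2.7 + 2·6 = 9.3; r = 10.8 − 9.3 = 1.5
x=7: ŷ = -2.7 + 2·7 = 11.3; r = 11.8 − 11.3 = 0.5
x=8: ŷ = -2.7 + 2·8 = 13.3; r = 16.3 − 13.3 = 3
x=9: ŷ = -2.7 + 2·9 = 15.3; r = 12.3 − 15.3 = -3
x=11: ŷ = -2.7 + 2·11 = 19.3; r = 18.3 − 19.3 = -1
|r| > 0.75: x=1 (|r|=1), x=3 (|r|=2.5), x=4 (|r|=2.5), x=6 (|r|=1.5), x=8 (|r|=3), x=9 (|r|=3), x=11 (|r|=1) → 7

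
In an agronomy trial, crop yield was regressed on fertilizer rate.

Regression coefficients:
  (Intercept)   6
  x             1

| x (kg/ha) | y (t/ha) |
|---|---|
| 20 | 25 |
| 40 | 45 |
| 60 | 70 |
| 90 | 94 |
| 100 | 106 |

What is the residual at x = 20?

r = -1

ŷ = 6 + 20 = 26
r = 25 − 26 = -1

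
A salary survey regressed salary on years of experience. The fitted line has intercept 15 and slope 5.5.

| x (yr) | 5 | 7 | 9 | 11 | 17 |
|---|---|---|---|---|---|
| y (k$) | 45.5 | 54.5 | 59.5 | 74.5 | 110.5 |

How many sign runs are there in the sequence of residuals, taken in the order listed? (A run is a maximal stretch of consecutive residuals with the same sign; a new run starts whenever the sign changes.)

x=5: ŷ = 15 + 5.5·5 = 42.5; r = 45.5 − 42.5 = 3
x=7: ŷ = 15 + 5.5·7 = 53.5; r = 54.5 − 53.5 = 1
x=9: ŷ = 15 + 5.5·9 = 64.5; r = 59.5 − 64.5 = -5
x=11: ŷ = 15 + 5.5·11 = 75.5; r = 74.5 − 75.5 = -1
x=17: ŷ = 15 + 5.5·17 = 108.5; r = 110.5 − 108.5 = 2
Signs: + + − − +
Runs: +×2, −×2, +×1 → 3

3 runs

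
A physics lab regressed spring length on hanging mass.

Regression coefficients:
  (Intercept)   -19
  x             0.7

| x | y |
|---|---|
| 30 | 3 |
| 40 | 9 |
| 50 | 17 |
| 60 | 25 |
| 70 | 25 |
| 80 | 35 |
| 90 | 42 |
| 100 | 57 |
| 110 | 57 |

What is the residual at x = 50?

e = 1

ŷ = -19 + 0.7·50 = 16
e = 17 − 16 = 1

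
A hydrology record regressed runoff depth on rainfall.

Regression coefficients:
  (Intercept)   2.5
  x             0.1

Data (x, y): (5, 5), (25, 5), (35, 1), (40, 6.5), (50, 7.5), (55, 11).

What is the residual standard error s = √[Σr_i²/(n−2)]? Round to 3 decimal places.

s = 3.082

x=5: ŷ = 2.5 + 0.1·5 = 3; r = 5 − 3 = 2
x=25: ŷ = 2.5 + 0.1·25 = 5; r = 5 − 5 = 0
x=35: ŷ = 2.5 + 0.1·35 = 6; r = 1 − 6 = -5
x=40: ŷ = 2.5 + 0.1·40 = 6.5; r = 6.5 − 6.5 = 0
x=50: ŷ = 2.5 + 0.1·50 = 7.5; r = 7.5 − 7.5 = 0
x=55: ŷ = 2.5 + 0.1·55 = 8; r = 11 − 8 = 3
SSE = 4 + 0 + 25 + 0 + 0 + 9 = 38
s = √(38/4) = √9.5 ≈ 3.082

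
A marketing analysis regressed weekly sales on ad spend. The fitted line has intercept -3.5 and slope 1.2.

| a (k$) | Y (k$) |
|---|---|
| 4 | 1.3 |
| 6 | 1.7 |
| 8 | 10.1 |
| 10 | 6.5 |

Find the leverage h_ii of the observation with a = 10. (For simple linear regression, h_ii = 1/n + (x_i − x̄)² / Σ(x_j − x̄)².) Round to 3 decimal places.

ā = (4 + 6 + 8 + 10)/4 = 7
Σ(a − ā)² = 9 + 1 + 1 + 9 = 20
h = 1/4 + (3)²/20 = 0.25 + 0.45 = 0.700

h = 0.700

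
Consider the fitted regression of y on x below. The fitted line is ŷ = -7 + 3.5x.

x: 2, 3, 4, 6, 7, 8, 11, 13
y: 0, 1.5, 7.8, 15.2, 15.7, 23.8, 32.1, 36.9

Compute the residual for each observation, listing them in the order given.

x=2: ŷ = -7 + 3.5·2 = 0; r = 0 − 0 = 0
x=3: ŷ = -7 + 3.5·3 = 3.5; r = 1.5 − 3.5 = -2
x=4: ŷ = -7 + 3.5·4 = 7; r = 7.8 − 7 = 0.8
x=6: ŷ = -7 + 3.5·6 = 14; r = 15.2 − 14 = 1.2
x=7: ŷ = -7 + 3.5·7 = 17.5; r = 15.7 − 17.5 = -1.8
x=8: ŷ = -7 + 3.5·8 = 21; r = 23.8 − 21 = 2.8
x=11: ŷ = -7 + 3.5·11 = 31.5; r = 32.1 − 31.5 = 0.6
x=13: ŷ = -7 + 3.5·13 = 38.5; r = 36.9 − 38.5 = -1.6

0, -2, 0.8, 1.2, -1.8, 2.8, 0.6, -1.6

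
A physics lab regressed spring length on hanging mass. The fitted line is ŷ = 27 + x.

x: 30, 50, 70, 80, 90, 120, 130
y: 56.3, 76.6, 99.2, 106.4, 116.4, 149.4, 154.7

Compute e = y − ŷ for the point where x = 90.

ŷ = 27 + 90 = 117
e = 116.4 − 117 = -0.6

e = -0.6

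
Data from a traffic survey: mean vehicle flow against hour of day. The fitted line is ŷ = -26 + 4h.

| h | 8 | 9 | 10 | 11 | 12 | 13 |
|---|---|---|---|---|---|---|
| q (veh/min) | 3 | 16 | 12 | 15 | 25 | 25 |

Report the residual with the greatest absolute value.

r = 6

h=8: ŷ = -26 + 4·8 = 6; r = 3 − 6 = -3
h=9: ŷ = -26 + 4·9 = 10; r = 16 − 10 = 6
h=10: ŷ = -26 + 4·10 = 14; r = 12 − 14 = -2
h=11: ŷ = -26 + 4·11 = 18; r = 15 − 18 = -3
h=12: ŷ = -26 + 4·12 = 22; r = 25 − 22 = 3
h=13: ŷ = -26 + 4·13 = 26; r = 25 − 26 = -1
Largest |r| is 6 at h = 9, residual 6.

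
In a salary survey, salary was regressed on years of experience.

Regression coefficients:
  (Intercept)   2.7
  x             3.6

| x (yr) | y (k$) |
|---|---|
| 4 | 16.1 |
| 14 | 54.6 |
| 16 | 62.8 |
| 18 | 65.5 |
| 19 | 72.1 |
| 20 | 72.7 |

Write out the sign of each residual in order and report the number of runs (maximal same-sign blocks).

5 runs

x=4: ŷ = 2.7 + 3.6·4 = 17.1; r = 16.1 − 17.1 = -1
x=14: ŷ = 2.7 + 3.6·14 = 53.1; r = 54.6 − 53.1 = 1.5
x=16: ŷ = 2.7 + 3.6·16 = 60.3; r = 62.8 − 60.3 = 2.5
x=18: ŷ = 2.7 + 3.6·18 = 67.5; r = 65.5 − 67.5 = -2
x=19: ŷ = 2.7 + 3.6·19 = 71.1; r = 72.1 − 71.1 = 1
x=20: ŷ = 2.7 + 3.6·20 = 74.7; r = 72.7 − 74.7 = -2
Signs: − + + − + −
Runs: −×1, +×2, −×1, +×1, −×1 → 5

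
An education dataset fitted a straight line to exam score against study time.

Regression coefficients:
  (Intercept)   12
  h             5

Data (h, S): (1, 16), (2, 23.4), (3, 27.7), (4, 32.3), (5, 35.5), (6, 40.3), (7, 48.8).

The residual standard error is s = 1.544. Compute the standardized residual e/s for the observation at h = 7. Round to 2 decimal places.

1.17

ŷ = 12 + 5·7 = 47
e = 48.8 − 47 = 1.8
e/s = 1.8 / 1.544 = 1.17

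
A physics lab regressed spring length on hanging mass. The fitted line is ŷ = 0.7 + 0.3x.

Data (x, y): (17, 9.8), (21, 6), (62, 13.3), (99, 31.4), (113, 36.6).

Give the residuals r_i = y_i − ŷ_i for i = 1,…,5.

x=17: ŷ = 0.7 + 0.3·17 = 5.8; r = 9.8 − 5.8 = 4
x=21: ŷ = 0.7 + 0.3·21 = 7; r = 6 − 7 = -1
x=62: ŷ = 0.7 + 0.3·62 = 19.3; r = 13.3 − 19.3 = -6
x=99: ŷ = 0.7 + 0.3·99 = 30.4; r = 31.4 − 30.4 = 1
x=113: ŷ = 0.7 + 0.3·113 = 34.6; r = 36.6 − 34.6 = 2

4, -1, -6, 1, 2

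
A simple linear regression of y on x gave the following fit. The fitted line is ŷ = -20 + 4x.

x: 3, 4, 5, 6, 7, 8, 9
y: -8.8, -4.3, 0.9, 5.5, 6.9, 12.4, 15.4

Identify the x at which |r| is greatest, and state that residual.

x=3: ŷ = -20 + 4·3 = -8; r = -8.8 − (-8) = -0.8
x=4: ŷ = -20 + 4·4 = -4; r = -4.3 − (-4) = -0.3
x=5: ŷ = -20 + 4·5 = 0; r = 0.9 − 0 = 0.9
x=6: ŷ = -20 + 4·6 = 4; r = 5.5 − 4 = 1.5
x=7: ŷ = -20 + 4·7 = 8; r = 6.9 − 8 = -1.1
x=8: ŷ = -20 + 4·8 = 12; r = 12.4 − 12 = 0.4
x=9: ŷ = -20 + 4·9 = 16; r = 15.4 − 16 = -0.6
Largest |r| is 1.5 at x = 6, residual 1.5.

x = 6, r = 1.5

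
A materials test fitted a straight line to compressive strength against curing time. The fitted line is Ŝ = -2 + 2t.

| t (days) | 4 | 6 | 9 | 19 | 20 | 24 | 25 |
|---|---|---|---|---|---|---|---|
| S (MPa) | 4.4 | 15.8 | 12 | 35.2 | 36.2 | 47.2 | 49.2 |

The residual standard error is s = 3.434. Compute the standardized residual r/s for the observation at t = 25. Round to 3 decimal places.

Ŝ = -2 + 2·25 = 48
r = 49.2 − 48 = 1.2
r/s = 1.2 / 3.434 = 0.349

0.349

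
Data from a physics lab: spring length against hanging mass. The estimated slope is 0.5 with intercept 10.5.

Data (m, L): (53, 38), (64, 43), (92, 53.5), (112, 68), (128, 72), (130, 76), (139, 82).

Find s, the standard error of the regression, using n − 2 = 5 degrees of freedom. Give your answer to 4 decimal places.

s = 2.1448

m=53: ŷ = 10.5 + 0.5·53 = 37; e = 38 − 37 = 1
m=64: ŷ = 10.5 + 0.5·64 = 42.5; e = 43 − 42.5 = 0.5
m=92: ŷ = 10.5 + 0.5·92 = 56.5; e = 53.5 − 56.5 = -3
m=112: ŷ = 10.5 + 0.5·112 = 66.5; e = 68 − 66.5 = 1.5
m=128: ŷ = 10.5 + 0.5·128 = 74.5; e = 72 − 74.5 = -2.5
m=130: ŷ = 10.5 + 0.5·130 = 75.5; e = 76 − 75.5 = 0.5
m=139: ŷ = 10.5 + 0.5·139 = 80; e = 82 − 80 = 2
SSE = 1 + 0.25 + 9 + 2.25 + 6.25 + 0.25 + 4 = 23
s = √(23/5) = √4.6 ≈ 2.1448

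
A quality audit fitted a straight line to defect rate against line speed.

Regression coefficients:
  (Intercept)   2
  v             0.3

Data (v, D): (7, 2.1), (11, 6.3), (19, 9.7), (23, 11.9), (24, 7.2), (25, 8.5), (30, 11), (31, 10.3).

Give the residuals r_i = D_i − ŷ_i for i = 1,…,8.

-2, 1, 2, 3, -2, -1, 0, -1

v=7: ŷ = 2 + 0.3·7 = 4.1; r = 2.1 − 4.1 = -2
v=11: ŷ = 2 + 0.3·11 = 5.3; r = 6.3 − 5.3 = 1
v=19: ŷ = 2 + 0.3·19 = 7.7; r = 9.7 − 7.7 = 2
v=23: ŷ = 2 + 0.3·23 = 8.9; r = 11.9 − 8.9 = 3
v=24: ŷ = 2 + 0.3·24 = 9.2; r = 7.2 − 9.2 = -2
v=25: ŷ = 2 + 0.3·25 = 9.5; r = 8.5 − 9.5 = -1
v=30: ŷ = 2 + 0.3·30 = 11; r = 11 − 11 = 0
v=31: ŷ = 2 + 0.3·31 = 11.3; r = 10.3 − 11.3 = -1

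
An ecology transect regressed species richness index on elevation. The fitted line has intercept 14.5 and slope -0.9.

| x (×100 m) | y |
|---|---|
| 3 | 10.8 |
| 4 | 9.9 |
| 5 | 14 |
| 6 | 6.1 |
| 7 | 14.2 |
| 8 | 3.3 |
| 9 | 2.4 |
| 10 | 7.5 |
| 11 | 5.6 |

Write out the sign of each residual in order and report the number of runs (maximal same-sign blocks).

x=3: ŷ = 14.5 − 0.9·3 = 11.8; r = 10.8 − 11.8 = -1
x=4: ŷ = 14.5 − 0.9·4 = 10.9; r = 9.9 − 10.9 = -1
x=5: ŷ = 14.5 − 0.9·5 = 10; r = 14 − 10 = 4
x=6: ŷ = 14.5 − 0.9·6 = 9.1; r = 6.1 − 9.1 = -3
x=7: ŷ = 14.5 − 0.9·7 = 8.2; r = 14.2 − 8.2 = 6
x=8: ŷ = 14.5 − 0.9·8 = 7.3; r = 3.3 − 7.3 = -4
x=9: ŷ = 14.5 − 0.9·9 = 6.4; r = 2.4 − 6.4 = -4
x=10: ŷ = 14.5 − 0.9·10 = 5.5; r = 7.5 − 5.5 = 2
x=11: ŷ = 14.5 − 0.9·11 = 4.6; r = 5.6 − 4.6 = 1
Signs: − − + − + − − + +
Runs: −×2, +×1, −×1, +×1, −×2, +×2 → 6

6 runs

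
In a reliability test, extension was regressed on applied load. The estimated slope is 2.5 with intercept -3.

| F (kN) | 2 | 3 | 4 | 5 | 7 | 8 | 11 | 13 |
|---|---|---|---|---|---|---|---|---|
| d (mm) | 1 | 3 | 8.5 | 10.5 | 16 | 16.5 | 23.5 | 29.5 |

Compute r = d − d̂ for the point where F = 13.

d̂ = -3 + 2.5·13 = 29.5
r = 29.5 − 29.5 = 0

r = 0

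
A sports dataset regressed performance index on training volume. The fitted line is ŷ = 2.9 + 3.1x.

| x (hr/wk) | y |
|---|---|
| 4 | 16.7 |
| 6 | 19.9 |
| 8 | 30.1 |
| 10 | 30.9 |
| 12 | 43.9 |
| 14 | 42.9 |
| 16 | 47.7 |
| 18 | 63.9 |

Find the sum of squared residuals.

x=4: ŷ = 2.9 + 3.1·4 = 15.3; e = 16.7 − 15.3 = 1.4
x=6: ŷ = 2.9 + 3.1·6 = 21.5; e = 19.9 − 21.5 = -1.6
x=8: ŷ = 2.9 + 3.1·8 = 27.7; e = 30.1 − 27.7 = 2.4
x=10: ŷ = 2.9 + 3.1·10 = 33.9; e = 30.9 − 33.9 = -3
x=12: ŷ = 2.9 + 3.1·12 = 40.1; e = 43.9 − 40.1 = 3.8
x=14: ŷ = 2.9 + 3.1·14 = 46.3; e = 42.9 − 46.3 = -3.4
x=16: ŷ = 2.9 + 3.1·16 = 52.5; e = 47.7 − 52.5 = -4.8
x=18: ŷ = 2.9 + 3.1·18 = 58.7; e = 63.9 − 58.7 = 5.2
SSE = 1.96 + 2.56 + 5.76 + 9 + 14.44 + 11.56 + 23.04 + 27.04 = 95.36

SSE = 95.36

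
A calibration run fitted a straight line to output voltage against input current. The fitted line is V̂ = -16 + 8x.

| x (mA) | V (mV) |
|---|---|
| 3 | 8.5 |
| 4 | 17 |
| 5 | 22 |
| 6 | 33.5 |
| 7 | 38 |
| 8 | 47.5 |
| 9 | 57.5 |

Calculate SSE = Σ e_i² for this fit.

SSE = 14

x=3: V̂ = -16 + 8·3 = 8; e = 8.5 − 8 = 0.5
x=4: V̂ = -16 + 8·4 = 16; e = 17 − 16 = 1
x=5: V̂ = -16 + 8·5 = 24; e = 22 − 24 = -2
x=6: V̂ = -16 + 8·6 = 32; e = 33.5 − 32 = 1.5
x=7: V̂ = -16 + 8·7 = 40; e = 38 − 40 = -2
x=8: V̂ = -16 + 8·8 = 48; e = 47.5 − 48 = -0.5
x=9: V̂ = -16 + 8·9 = 56; e = 57.5 − 56 = 1.5
SSE = 0.25 + 1 + 4 + 2.25 + 4 + 0.25 + 2.25 = 14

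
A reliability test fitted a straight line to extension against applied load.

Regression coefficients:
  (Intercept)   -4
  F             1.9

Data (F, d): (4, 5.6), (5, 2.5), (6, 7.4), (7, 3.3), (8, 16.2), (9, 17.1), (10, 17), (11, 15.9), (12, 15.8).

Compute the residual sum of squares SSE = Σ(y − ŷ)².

F=4: d̂ = -4 + 1.9·4 = 3.6; r = 5.6 − 3.6 = 2
F=5: d̂ = -4 + 1.9·5 = 5.5; r = 2.5 − 5.5 = -3
F=6: d̂ = -4 + 1.9·6 = 7.4; r = 7.4 − 7.4 = 0
F=7: d̂ = -4 + 1.9·7 = 9.3; r = 3.3 − 9.3 = -6
F=8: d̂ = -4 + 1.9·8 = 11.2; r = 16.2 − 11.2 = 5
F=9: d̂ = -4 + 1.9·9 = 13.1; r = 17.1 − 13.1 = 4
F=10: d̂ = -4 + 1.9·10 = 15; r = 17 − 15 = 2
F=11: d̂ = -4 + 1.9·11 = 16.9; r = 15.9 − 16.9 = -1
F=12: d̂ = -4 + 1.9·12 = 18.8; r = 15.8 − 18.8 = -3
SSE = 4 + 9 + 0 + 36 + 25 + 16 + 4 + 1 + 9 = 104

SSE = 104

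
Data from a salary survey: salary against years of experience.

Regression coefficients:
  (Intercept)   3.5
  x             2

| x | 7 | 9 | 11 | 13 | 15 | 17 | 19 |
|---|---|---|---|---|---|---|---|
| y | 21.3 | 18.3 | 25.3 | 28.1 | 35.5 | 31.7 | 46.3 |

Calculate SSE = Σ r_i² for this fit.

SSE = 87.36

x=7: ŷ = 3.5 + 2·7 = 17.5; r = 21.3 − 17.5 = 3.8
x=9: ŷ = 3.5 + 2·9 = 21.5; r = 18.3 − 21.5 = -3.2
x=11: ŷ = 3.5 + 2·11 = 25.5; r = 25.3 − 25.5 = -0.2
x=13: ŷ = 3.5 + 2·13 = 29.5; r = 28.1 − 29.5 = -1.4
x=15: ŷ = 3.5 + 2·15 = 33.5; r = 35.5 − 33.5 = 2
x=17: ŷ = 3.5 + 2·17 = 37.5; r = 31.7 − 37.5 = -5.8
x=19: ŷ = 3.5 + 2·19 = 41.5; r = 46.3 − 41.5 = 4.8
SSE = 14.44 + 10.24 + 0.04 + 1.96 + 4 + 33.64 + 23.04 = 87.36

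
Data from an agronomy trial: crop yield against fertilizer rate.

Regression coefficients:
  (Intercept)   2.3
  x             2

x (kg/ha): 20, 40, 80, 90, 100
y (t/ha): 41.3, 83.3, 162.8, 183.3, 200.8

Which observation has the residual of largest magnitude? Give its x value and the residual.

x = 100, r = -1.5

x=20: ŷ = 2.3 + 2·20 = 42.3; r = 41.3 − 42.3 = -1
x=40: ŷ = 2.3 + 2·40 = 82.3; r = 83.3 − 82.3 = 1
x=80: ŷ = 2.3 + 2·80 = 162.3; r = 162.8 − 162.3 = 0.5
x=90: ŷ = 2.3 + 2·90 = 182.3; r = 183.3 − 182.3 = 1
x=100: ŷ = 2.3 + 2·100 = 202.3; r = 200.8 − 202.3 = -1.5
Largest |r| is 1.5 at x = 100, residual -1.5.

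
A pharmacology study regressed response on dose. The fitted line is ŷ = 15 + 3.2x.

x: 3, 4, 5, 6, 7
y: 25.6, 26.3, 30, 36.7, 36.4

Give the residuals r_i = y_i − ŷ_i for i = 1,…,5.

1, -1.5, -1, 2.5, -1

x=3: ŷ = 15 + 3.2·3 = 24.6; r = 25.6 − 24.6 = 1
x=4: ŷ = 15 + 3.2·4 = 27.8; r = 26.3 − 27.8 = -1.5
x=5: ŷ = 15 + 3.2·5 = 31; r = 30 − 31 = -1
x=6: ŷ = 15 + 3.2·6 = 34.2; r = 36.7 − 34.2 = 2.5
x=7: ŷ = 15 + 3.2·7 = 37.4; r = 36.4 − 37.4 = -1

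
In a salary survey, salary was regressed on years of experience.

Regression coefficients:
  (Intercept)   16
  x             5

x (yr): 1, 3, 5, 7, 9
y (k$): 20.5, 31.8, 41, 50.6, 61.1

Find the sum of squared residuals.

x=1: ŷ = 16 + 5·1 = 21; r = 20.5 − 21 = -0.5
x=3: ŷ = 16 + 5·3 = 31; r = 31.8 − 31 = 0.8
x=5: ŷ = 16 + 5·5 = 41; r = 41 − 41 = 0
x=7: ŷ = 16 + 5·7 = 51; r = 50.6 − 51 = -0.4
x=9: ŷ = 16 + 5·9 = 61; r = 61.1 − 61 = 0.1
SSE = 0.25 + 0.64 + 0 + 0.16 + 0.01 = 1.06

SSE = 1.06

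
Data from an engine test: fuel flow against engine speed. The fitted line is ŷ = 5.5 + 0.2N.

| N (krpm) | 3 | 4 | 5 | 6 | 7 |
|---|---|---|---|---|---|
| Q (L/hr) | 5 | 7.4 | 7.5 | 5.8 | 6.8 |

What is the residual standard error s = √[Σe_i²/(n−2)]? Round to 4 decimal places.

s = 1.1888

N=3: ŷ = 5.5 + 0.2·3 = 6.1; e = 5 − 6.1 = -1.1
N=4: ŷ = 5.5 + 0.2·4 = 6.3; e = 7.4 − 6.3 = 1.1
N=5: ŷ = 5.5 + 0.2·5 = 6.5; e = 7.5 − 6.5 = 1
N=6: ŷ = 5.5 + 0.2·6 = 6.7; e = 5.8 − 6.7 = -0.9
N=7: ŷ = 5.5 + 0.2·7 = 6.9; e = 6.8 − 6.9 = -0.1
SSE = 1.21 + 1.21 + 1 + 0.81 + 0.01 = 4.24
s = √(4.24/3) = √1.41333 ≈ 1.1888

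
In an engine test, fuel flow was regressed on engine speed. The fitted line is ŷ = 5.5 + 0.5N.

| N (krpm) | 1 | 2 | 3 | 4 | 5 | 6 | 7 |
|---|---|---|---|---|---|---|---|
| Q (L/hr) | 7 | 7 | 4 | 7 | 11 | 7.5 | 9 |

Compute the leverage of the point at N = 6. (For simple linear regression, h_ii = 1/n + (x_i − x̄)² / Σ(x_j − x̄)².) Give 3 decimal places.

h = 0.286

N̄ = (1 + 2 + 3 + 4 + 5 + 6 + 7)/7 = 4
Σ(N − N̄)² = 9 + 4 + 1 + 0 + 1 + 4 + 9 = 28
h = 1/7 + (2)²/28 = 0.142857 + 0.142857 = 0.286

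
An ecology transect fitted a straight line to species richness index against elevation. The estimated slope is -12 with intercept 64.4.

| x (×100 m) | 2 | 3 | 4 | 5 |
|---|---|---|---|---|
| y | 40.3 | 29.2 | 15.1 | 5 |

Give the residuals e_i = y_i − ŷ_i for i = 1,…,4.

-0.1, 0.8, -1.3, 0.6

x=2: ŷ = 64.4 − 12·2 = 40.4; e = 40.3 − 40.4 = -0.1
x=3: ŷ = 64.4 − 12·3 = 28.4; e = 29.2 − 28.4 = 0.8
x=4: ŷ = 64.4 − 12·4 = 16.4; e = 15.1 − 16.4 = -1.3
x=5: ŷ = 64.4 − 12·5 = 4.4; e = 5 − 4.4 = 0.6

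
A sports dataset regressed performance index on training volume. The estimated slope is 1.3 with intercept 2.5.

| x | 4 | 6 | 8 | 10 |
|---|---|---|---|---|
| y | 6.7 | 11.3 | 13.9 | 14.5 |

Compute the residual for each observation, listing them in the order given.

x=4: ŷ = 2.5 + 1.3·4 = 7.7; r = 6.7 − 7.7 = -1
x=6: ŷ = 2.5 + 1.3·6 = 10.3; r = 11.3 − 10.3 = 1
x=8: ŷ = 2.5 + 1.3·8 = 12.9; r = 13.9 − 12.9 = 1
x=10: ŷ = 2.5 + 1.3·10 = 15.5; r = 14.5 − 15.5 = -1

-1, 1, 1, -1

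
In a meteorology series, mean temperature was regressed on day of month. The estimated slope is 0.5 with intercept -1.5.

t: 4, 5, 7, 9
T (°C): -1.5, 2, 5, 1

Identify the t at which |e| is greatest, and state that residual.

t=4: T̂ = -1.5 + 0.5·4 = 0.5; e = -1.5 − 0.5 = -2
t=5: T̂ = -1.5 + 0.5·5 = 1; e = 2 − 1 = 1
t=7: T̂ = -1.5 + 0.5·7 = 2; e = 5 − 2 = 3
t=9: T̂ = -1.5 + 0.5·9 = 3; e = 1 − 3 = -2
Largest |e| is 3 at t = 7, residual 3.

t = 7, e = 3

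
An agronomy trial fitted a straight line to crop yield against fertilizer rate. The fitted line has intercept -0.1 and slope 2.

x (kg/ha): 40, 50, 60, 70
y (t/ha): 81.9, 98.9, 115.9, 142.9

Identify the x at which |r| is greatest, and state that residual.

x = 60, r = -4

x=40: ŷ = -0.1 + 2·40 = 79.9; r = 81.9 − 79.9 = 2
x=50: ŷ = -0.1 + 2·50 = 99.9; r = 98.9 − 99.9 = -1
x=60: ŷ = -0.1 + 2·60 = 119.9; r = 115.9 − 119.9 = -4
x=70: ŷ = -0.1 + 2·70 = 139.9; r = 142.9 − 139.9 = 3
Largest |r| is 4 at x = 60, residual -4.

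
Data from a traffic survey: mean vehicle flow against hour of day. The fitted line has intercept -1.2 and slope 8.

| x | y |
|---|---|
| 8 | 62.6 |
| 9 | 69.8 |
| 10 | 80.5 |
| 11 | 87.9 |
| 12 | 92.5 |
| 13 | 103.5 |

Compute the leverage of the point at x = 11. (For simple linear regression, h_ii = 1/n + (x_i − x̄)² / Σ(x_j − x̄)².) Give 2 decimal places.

h = 0.18

x̄ = (8 + 9 + 10 + 11 + 12 + 13)/6 = 10.5
Σ(x − x̄)² = 6.25 + 2.25 + 0.25 + 0.25 + 2.25 + 6.25 = 17.5
h = 1/6 + (0.5)²/17.5 = 0.166667 + 0.0142857 = 0.18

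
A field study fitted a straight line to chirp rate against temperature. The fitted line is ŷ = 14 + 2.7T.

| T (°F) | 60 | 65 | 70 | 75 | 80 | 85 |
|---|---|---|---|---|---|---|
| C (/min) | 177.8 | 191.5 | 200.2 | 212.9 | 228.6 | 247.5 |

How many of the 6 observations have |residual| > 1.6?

5

T=60: ŷ = 14 + 2.7·60 = 176; e = 177.8 − 176 = 1.8
T=65: ŷ = 14 + 2.7·65 = 189.5; e = 191.5 − 189.5 = 2
T=70: ŷ = 14 + 2.7·70 = 203; e = 200.2 − 203 = -2.8
T=75: ŷ = 14 + 2.7·75 = 216.5; e = 212.9 − 216.5 = -3.6
T=80: ŷ = 14 + 2.7·80 = 230; e = 228.6 − 230 = -1.4
T=85: ŷ = 14 + 2.7·85 = 243.5; e = 247.5 − 243.5 = 4
|e| > 1.6: T=60 (|e|=1.8), T=65 (|e|=2), T=70 (|e|=2.8), T=75 (|e|=3.6), T=85 (|e|=4) → 5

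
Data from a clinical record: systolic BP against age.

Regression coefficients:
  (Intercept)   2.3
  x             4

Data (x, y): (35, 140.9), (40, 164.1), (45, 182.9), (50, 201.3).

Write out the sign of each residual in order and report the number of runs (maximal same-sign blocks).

x=35: ŷ = 2.3 + 4·35 = 142.3; r = 140.9 − 142.3 = -1.4
x=40: ŷ = 2.3 + 4·40 = 162.3; r = 164.1 − 162.3 = 1.8
x=45: ŷ = 2.3 + 4·45 = 182.3; r = 182.9 − 182.3 = 0.6
x=50: ŷ = 2.3 + 4·50 = 202.3; r = 201.3 − 202.3 = -1
Signs: − + + −
Runs: −×1, +×2, −×1 → 3

3 runs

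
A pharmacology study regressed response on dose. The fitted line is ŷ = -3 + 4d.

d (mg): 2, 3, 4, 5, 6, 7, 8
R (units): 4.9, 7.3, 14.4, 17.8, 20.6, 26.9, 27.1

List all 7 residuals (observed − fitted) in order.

d=2: ŷ = -3 + 4·2 = 5; e = 4.9 − 5 = -0.1
d=3: ŷ = -3 + 4·3 = 9; e = 7.3 − 9 = -1.7
d=4: ŷ = -3 + 4·4 = 13; e = 14.4 − 13 = 1.4
d=5: ŷ = -3 + 4·5 = 17; e = 17.8 − 17 = 0.8
d=6: ŷ = -3 + 4·6 = 21; e = 20.6 − 21 = -0.4
d=7: ŷ = -3 + 4·7 = 25; e = 26.9 − 25 = 1.9
d=8: ŷ = -3 + 4·8 = 29; e = 27.1 − 29 = -1.9

-0.1, -1.7, 1.4, 0.8, -0.4, 1.9, -1.9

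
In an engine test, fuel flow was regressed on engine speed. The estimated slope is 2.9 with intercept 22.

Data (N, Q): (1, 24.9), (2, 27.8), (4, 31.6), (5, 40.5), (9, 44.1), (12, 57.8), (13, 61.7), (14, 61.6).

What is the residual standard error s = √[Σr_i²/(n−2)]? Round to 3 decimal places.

N=1: ŷ = 22 + 2.9·1 = 24.9; r = 24.9 − 24.9 = 0
N=2: ŷ = 22 + 2.9·2 = 27.8; r = 27.8 − 27.8 = 0
N=4: ŷ = 22 + 2.9·4 = 33.6; r = 31.6 − 33.6 = -2
N=5: ŷ = 22 + 2.9·5 = 36.5; r = 40.5 − 36.5 = 4
N=9: ŷ = 22 + 2.9·9 = 48.1; r = 44.1 − 48.1 = -4
N=12: ŷ = 22 + 2.9·12 = 56.8; r = 57.8 − 56.8 = 1
N=13: ŷ = 22 + 2.9·13 = 59.7; r = 61.7 − 59.7 = 2
N=14: ŷ = 22 + 2.9·14 = 62.6; r = 61.6 − 62.6 = -1
SSE = 0 + 0 + 4 + 16 + 16 + 1 + 4 + 1 = 42
s = √(42/6) = √7 ≈ 2.646

s = 2.646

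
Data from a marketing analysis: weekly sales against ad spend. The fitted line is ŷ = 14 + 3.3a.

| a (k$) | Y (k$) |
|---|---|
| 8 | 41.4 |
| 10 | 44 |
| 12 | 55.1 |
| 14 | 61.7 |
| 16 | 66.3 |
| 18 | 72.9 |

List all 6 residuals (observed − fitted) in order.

a=8: ŷ = 14 + 3.3·8 = 40.4; r = 41.4 − 40.4 = 1
a=10: ŷ = 14 + 3.3·10 = 47; r = 44 − 47 = -3
a=12: ŷ = 14 + 3.3·12 = 53.6; r = 55.1 − 53.6 = 1.5
a=14: ŷ = 14 + 3.3·14 = 60.2; r = 61.7 − 60.2 = 1.5
a=16: ŷ = 14 + 3.3·16 = 66.8; r = 66.3 − 66.8 = -0.5
a=18: ŷ = 14 + 3.3·18 = 73.4; r = 72.9 − 73.4 = -0.5

1, -3, 1.5, 1.5, -0.5, -0.5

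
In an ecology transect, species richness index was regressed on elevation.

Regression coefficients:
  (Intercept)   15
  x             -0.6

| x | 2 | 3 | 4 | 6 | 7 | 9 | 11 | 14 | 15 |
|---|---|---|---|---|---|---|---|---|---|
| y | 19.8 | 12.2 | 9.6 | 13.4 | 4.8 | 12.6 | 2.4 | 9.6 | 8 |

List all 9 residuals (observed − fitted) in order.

6, -1, -3, 2, -6, 3, -6, 3, 2

x=2: ŷ = 15 − 0.6·2 = 13.8; e = 19.8 − 13.8 = 6
x=3: ŷ = 15 − 0.6·3 = 13.2; e = 12.2 − 13.2 = -1
x=4: ŷ = 15 − 0.6·4 = 12.6; e = 9.6 − 12.6 = -3
x=6: ŷ = 15 − 0.6·6 = 11.4; e = 13.4 − 11.4 = 2
x=7: ŷ = 15 − 0.6·7 = 10.8; e = 4.8 − 10.8 = -6
x=9: ŷ = 15 − 0.6·9 = 9.6; e = 12.6 − 9.6 = 3
x=11: ŷ = 15 − 0.6·11 = 8.4; e = 2.4 − 8.4 = -6
x=14: ŷ = 15 − 0.6·14 = 6.6; e = 9.6 − 6.6 = 3
x=15: ŷ = 15 − 0.6·15 = 6; e = 8 − 6 = 2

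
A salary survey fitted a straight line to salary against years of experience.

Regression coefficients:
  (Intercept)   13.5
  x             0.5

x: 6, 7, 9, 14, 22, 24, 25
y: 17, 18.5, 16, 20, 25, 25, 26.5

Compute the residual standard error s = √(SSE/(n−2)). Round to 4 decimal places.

s = 1.2247

x=6: ŷ = 13.5 + 0.5·6 = 16.5; r = 17 − 16.5 = 0.5
x=7: ŷ = 13.5 + 0.5·7 = 17; r = 18.5 − 17 = 1.5
x=9: ŷ = 13.5 + 0.5·9 = 18; r = 16 − 18 = -2
x=14: ŷ = 13.5 + 0.5·14 = 20.5; r = 20 − 20.5 = -0.5
x=22: ŷ = 13.5 + 0.5·22 = 24.5; r = 25 − 24.5 = 0.5
x=24: ŷ = 13.5 + 0.5·24 = 25.5; r = 25 − 25.5 = -0.5
x=25: ŷ = 13.5 + 0.5·25 = 26; r = 26.5 − 26 = 0.5
SSE = 0.25 + 2.25 + 4 + 0.25 + 0.25 + 0.25 + 0.25 = 7.5
s = √(7.5/5) = √1.5 ≈ 1.2247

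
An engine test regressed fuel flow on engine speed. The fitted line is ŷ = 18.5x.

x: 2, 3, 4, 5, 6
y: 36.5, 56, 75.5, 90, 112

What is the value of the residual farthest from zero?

e = -2.5

x=2: ŷ = 18.5·2 = 37; e = 36.5 − 37 = -0.5
x=3: ŷ = 18.5·3 = 55.5; e = 56 − 55.5 = 0.5
x=4: ŷ = 18.5·4 = 74; e = 75.5 − 74 = 1.5
x=5: ŷ = 18.5·5 = 92.5; e = 90 − 92.5 = -2.5
x=6: ŷ = 18.5·6 = 111; e = 112 − 111 = 1
Largest |e| is 2.5 at x = 5, residual -2.5.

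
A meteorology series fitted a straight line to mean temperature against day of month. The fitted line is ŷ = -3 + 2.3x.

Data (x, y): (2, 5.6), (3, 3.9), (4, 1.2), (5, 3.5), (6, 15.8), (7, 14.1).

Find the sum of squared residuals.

x=2: ŷ = -3 + 2.3·2 = 1.6; e = 5.6 − 1.6 = 4
x=3: ŷ = -3 + 2.3·3 = 3.9; e = 3.9 − 3.9 = 0
x=4: ŷ = -3 + 2.3·4 = 6.2; e = 1.2 − 6.2 = -5
x=5: ŷ = -3 + 2.3·5 = 8.5; e = 3.5 − 8.5 = -5
x=6: ŷ = -3 + 2.3·6 = 10.8; e = 15.8 − 10.8 = 5
x=7: ŷ = -3 + 2.3·7 = 13.1; e = 14.1 − 13.1 = 1
SSE = 16 + 0 + 25 + 25 + 25 + 1 = 92

SSE = 92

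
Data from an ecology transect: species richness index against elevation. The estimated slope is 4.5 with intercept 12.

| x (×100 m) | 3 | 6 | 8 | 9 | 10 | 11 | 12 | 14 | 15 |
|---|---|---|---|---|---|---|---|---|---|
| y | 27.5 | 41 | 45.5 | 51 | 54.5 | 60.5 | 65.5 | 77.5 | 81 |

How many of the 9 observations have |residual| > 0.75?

8

x=3: ŷ = 12 + 4.5·3 = 25.5; e = 27.5 − 25.5 = 2
x=6: ŷ = 12 + 4.5·6 = 39; e = 41 − 39 = 2
x=8: ŷ = 12 + 4.5·8 = 48; e = 45.5 − 48 = -2.5
x=9: ŷ = 12 + 4.5·9 = 52.5; e = 51 − 52.5 = -1.5
x=10: ŷ = 12 + 4.5·10 = 57; e = 54.5 − 57 = -2.5
x=11: ŷ = 12 + 4.5·11 = 61.5; e = 60.5 − 61.5 = -1
x=12: ŷ = 12 + 4.5·12 = 66; e = 65.5 − 66 = -0.5
x=14: ŷ = 12 + 4.5·14 = 75; e = 77.5 − 75 = 2.5
x=15: ŷ = 12 + 4.5·15 = 79.5; e = 81 − 79.5 = 1.5
|e| > 0.75: x=3 (|e|=2), x=6 (|e|=2), x=8 (|e|=2.5), x=9 (|e|=1.5), x=10 (|e|=2.5), x=11 (|e|=1), x=14 (|e|=2.5), x=15 (|e|=1.5) → 8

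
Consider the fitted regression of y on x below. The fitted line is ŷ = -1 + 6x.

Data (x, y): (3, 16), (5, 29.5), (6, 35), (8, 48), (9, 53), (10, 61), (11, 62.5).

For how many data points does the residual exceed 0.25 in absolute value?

5

x=3: ŷ = -1 + 6·3 = 17; e = 16 − 17 = -1
x=5: ŷ = -1 + 6·5 = 29; e = 29.5 − 29 = 0.5
x=6: ŷ = -1 + 6·6 = 35; e = 35 − 35 = 0
x=8: ŷ = -1 + 6·8 = 47; e = 48 − 47 = 1
x=9: ŷ = -1 + 6·9 = 53; e = 53 − 53 = 0
x=10: ŷ = -1 + 6·10 = 59; e = 61 − 59 = 2
x=11: ŷ = -1 + 6·11 = 65; e = 62.5 − 65 = -2.5
|e| > 0.25: x=3 (|e|=1), x=5 (|e|=0.5), x=8 (|e|=1), x=10 (|e|=2), x=11 (|e|=2.5) → 5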